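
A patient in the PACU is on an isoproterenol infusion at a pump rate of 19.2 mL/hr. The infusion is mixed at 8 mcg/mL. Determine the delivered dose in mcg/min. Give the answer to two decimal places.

Drug rate = 19.2 mL/hr × 8 mcg/mL = 153.6 mcg/hr
153.6 mcg/hr ÷ 60 min/hr = 2.56 mcg/min

2.56 mcg/min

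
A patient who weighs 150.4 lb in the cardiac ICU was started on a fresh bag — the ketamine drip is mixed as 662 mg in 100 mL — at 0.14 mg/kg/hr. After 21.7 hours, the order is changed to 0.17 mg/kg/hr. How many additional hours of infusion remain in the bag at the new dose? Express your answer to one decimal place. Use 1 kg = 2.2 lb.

Initial rate:
Weight = 150.4 lb ÷ 2.2 lb/kg = 68.36364 kg
Dose = 0.14 mg/kg/hr × 68.36364 kg = 9.570909 mg/hr
Concentration = 662 mg ÷ 100 mL = 6.62 mg/mL
Rate = 9.570909 mg/hr ÷ 6.62 mg/mL = 1.445757 mL/hr
Volume infused so far = 1.445757 mL/hr × 21.7 hr = 31.37292 mL
Volume remaining = 100 − 31.37292 = 68.62708 mL
New rate:
Dose = 0.17 mg/kg/hr × 68.36364 kg = 11.62182 mg/hr
Rate = 11.62182 mg/hr ÷ 6.62 mg/mL = 1.755562 mL/hr
Time remaining = 68.62708 mL ÷ 1.755562 mL/hr = 39.09124 hr

39.1 hours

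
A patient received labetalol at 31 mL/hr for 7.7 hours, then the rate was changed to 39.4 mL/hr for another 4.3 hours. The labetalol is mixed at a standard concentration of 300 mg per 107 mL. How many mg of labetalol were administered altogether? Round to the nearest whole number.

1144 mg

Concentration = 300 mg ÷ 107 mL = 2.803738 mg/mL
Stage 1: 31 mL/hr × 7.7 hr = 238.7 mL → 238.7 mL × 2.803738 mg/mL = 669.2523 mg
Stage 2: 39.4 mL/hr × 4.3 hr = 169.42 mL → 169.42 mL × 2.803738 mg/mL = 475.0093 mg
Total = 669.2523 + 475.0093 = 1144.262 mg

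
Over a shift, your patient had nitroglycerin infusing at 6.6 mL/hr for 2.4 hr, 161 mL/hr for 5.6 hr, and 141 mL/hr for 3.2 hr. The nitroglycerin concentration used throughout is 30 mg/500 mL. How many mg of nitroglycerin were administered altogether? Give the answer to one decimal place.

82.1 mg

Concentration = 30 mg ÷ 500 mL = 0.06 mg/mL
Stage 1: 6.6 mL/hr × 2.4 hr = 15.84 mL → 15.84 mL × 0.06 mg/mL = 0.9504 mg
Stage 2: 161 mL/hr × 5.6 hr = 901.6 mL → 901.6 mL × 0.06 mg/mL = 54.096 mg
Stage 3: 141 mL/hr × 3.2 hr = 451.2 mL → 451.2 mL × 0.06 mg/mL = 27.072 mg
Total = 0.9504 + 54.096 + 27.072 = 82.1184 mg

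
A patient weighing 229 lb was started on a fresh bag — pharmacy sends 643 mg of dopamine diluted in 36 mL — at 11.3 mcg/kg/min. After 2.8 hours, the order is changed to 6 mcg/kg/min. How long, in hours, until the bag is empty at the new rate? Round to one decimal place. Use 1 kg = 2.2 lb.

11.9 hours

Initial rate:
Weight = 229 lb ÷ 2.2 lb/kg = 104.0909 kg
Dose = 11.3 mcg/kg/min × 104.0909 kg = 1176.227 mcg/min
1176.227 mcg/min × 60 min/hr = 70573.64 mcg/hr
Concentration = 643 mg ÷ 36 mL = 17.86111 mg/mL = 17861.11 mcg/mL
Rate = 70573.64 mcg/hr ÷ 17861.11 mcg/mL = 3.951246 mL/hr
Volume infused so far = 3.951246 mL/hr × 2.8 hr = 11.06349 mL
Volume remaining = 36 − 11.06349 = 24.93651 mL
New rate:
Dose = 6 mcg/kg/min × 104.0909 kg = 624.5455 mcg/min
624.5455 mcg/min × 60 min/hr = 37472.73 mcg/hr
Rate = 37472.73 mcg/hr ÷ 17861.11 mcg/mL = 2.098007 mL/hr
Time remaining = 24.93651 mL ÷ 2.098007 mL/hr = 11.88581 hr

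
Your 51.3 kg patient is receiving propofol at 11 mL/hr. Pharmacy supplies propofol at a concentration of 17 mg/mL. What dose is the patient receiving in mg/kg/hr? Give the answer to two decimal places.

3.65 mg/kg/hr

Drug rate = 11 mL/hr × 17 mg/mL = 187 mg/hr
187 mg/hr ÷ 51.3 kg = 3.645224 mg/kg/hr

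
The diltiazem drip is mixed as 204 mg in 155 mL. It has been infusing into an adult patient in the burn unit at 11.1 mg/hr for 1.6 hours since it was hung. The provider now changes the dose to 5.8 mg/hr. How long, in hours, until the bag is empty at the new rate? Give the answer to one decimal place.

32.1 hours

Initial rate:
Concentration = 204 mg ÷ 155 mL = 1.316129 mg/mL
Rate = 11.1 mg/hr ÷ 1.316129 mg/mL = 8.433824 mL/hr
Volume infused so far = 8.433824 mL/hr × 1.6 hr = 13.49412 mL
Volume remaining = 155 − 13.49412 = 141.5059 mL
New rate:
Rate = 5.8 mg/hr ÷ 1.316129 mg/mL = 4.406863 mL/hr
Time remaining = 141.5059 mL ÷ 4.406863 mL/hr = 32.11034 hr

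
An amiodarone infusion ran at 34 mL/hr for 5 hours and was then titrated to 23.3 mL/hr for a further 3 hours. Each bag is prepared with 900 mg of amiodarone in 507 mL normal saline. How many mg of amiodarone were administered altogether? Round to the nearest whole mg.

426 mg

Concentration = 900 mg ÷ 507 mL = 1.775148 mg/mL
Stage 1: 34 mL/hr × 5 hr = 170 mL → 170 mL × 1.775148 mg/mL = 301.7751 mg
Stage 2: 23.3 mL/hr × 3 hr = 69.9 mL → 69.9 mL × 1.775148 mg/mL = 124.0828 mg
Total = 301.7751 + 124.0828 = 425.858 mg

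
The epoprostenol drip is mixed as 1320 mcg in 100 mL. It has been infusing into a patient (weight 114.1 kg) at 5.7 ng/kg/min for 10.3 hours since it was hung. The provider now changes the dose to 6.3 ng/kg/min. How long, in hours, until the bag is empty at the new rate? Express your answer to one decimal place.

21.3 hours

Initial rate:
Dose = 5.7 ng/kg/min × 114.1 kg = 650.37 ng/min
650.37 ng/min × 60 min/hr = 39022.2 ng/hr
Concentration = 1320 mcg ÷ 100 mL = 13.2 mcg/mL = 13200 ng/mL
Rate = 39022.2 ng/hr ÷ 13200 ng/mL = 2.956227 mL/hr
Volume infused so far = 2.956227 mL/hr × 10.3 hr = 30.44914 mL
Volume remaining = 100 − 30.44914 = 69.55086 mL
New rate:
Dose = 6.3 ng/kg/min × 114.1 kg = 718.83 ng/min
718.83 ng/min × 60 min/hr = 43129.8 ng/hr
Rate = 43129.8 ng/hr ÷ 13200 ng/mL = 3.267409 mL/hr
Time remaining = 69.55086 mL ÷ 3.267409 mL/hr = 21.28624 hr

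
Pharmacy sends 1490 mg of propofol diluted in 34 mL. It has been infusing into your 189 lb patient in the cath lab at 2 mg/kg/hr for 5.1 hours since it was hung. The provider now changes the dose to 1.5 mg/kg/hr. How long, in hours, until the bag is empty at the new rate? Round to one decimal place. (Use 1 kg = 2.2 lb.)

Initial rate:
Weight = 189 lb ÷ 2.2 lb/kg = 85.90909 kg
Dose = 2 mg/kg/hr × 85.90909 kg = 171.8182 mg/hr
Concentration = 1490 mg ÷ 34 mL = 43.82353 mg/mL
Rate = 171.8182 mg/hr ÷ 43.82353 mg/mL = 3.920683 mL/hr
Volume infused so far = 3.920683 mL/hr × 5.1 hr = 19.99549 mL
Volume remaining = 34 − 19.99549 = 14.00451 mL
New rate:
Dose = 1.5 mg/kg/hr × 85.90909 kg = 128.8636 mg/hr
Rate = 128.8636 mg/hr ÷ 43.82353 mg/mL = 2.940513 mL/hr
Time remaining = 14.00451 mL ÷ 2.940513 mL/hr = 4.76261 hr

4.8 hours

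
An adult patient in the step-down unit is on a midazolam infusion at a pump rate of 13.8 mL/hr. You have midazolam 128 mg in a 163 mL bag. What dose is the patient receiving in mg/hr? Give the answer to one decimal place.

Concentration = 128 mg ÷ 163 mL = 0.7852761 mg/mL
Drug rate = 13.8 mL/hr × 0.7852761 mg/mL = 10.83681 mg/hr

10.8 mg/hr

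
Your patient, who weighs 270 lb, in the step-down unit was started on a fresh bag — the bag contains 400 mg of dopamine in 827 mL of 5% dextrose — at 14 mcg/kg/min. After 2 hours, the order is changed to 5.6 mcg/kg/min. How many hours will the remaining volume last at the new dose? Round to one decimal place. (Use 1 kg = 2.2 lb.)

Initial rate:
Weight = 270 lb ÷ 2.2 lb/kg = 122.7273 kg
Dose = 14 mcg/kg/min × 122.7273 kg = 1718.182 mcg/min
1718.182 mcg/min × 60 min/hr = 103090.9 mcg/hr
Concentration = 400 mg ÷ 827 mL = 0.4836759 mg/mL = 483.6759 mcg/mL
Rate = 103090.9 mcg/hr ÷ 483.6759 mcg/mL = 213.1405 mL/hr
Volume infused so far = 213.1405 mL/hr × 2 hr = 426.2809 mL
Volume remaining = 827 − 426.2809 = 400.7191 mL
New rate:
Dose = 5.6 mcg/kg/min × 122.7273 kg = 687.2727 mcg/min
687.2727 mcg/min × 60 min/hr = 41236.36 mcg/hr
Rate = 41236.36 mcg/hr ÷ 483.6759 mcg/mL = 85.25618 mL/hr
Time remaining = 400.7191 mL ÷ 85.25618 mL/hr = 4.700176 hr

4.7 hours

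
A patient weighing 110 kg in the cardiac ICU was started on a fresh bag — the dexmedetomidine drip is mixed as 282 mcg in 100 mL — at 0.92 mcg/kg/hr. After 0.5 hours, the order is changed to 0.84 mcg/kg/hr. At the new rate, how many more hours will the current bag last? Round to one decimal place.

Initial rate:
Dose = 0.92 mcg/kg/hr × 110 kg = 101.2 mcg/hr
Concentration = 282 mcg ÷ 100 mL = 2.82 mcg/mL
Rate = 101.2 mcg/hr ÷ 2.82 mcg/mL = 35.88652 mL/hr
Volume infused so far = 35.88652 mL/hr × 0.5 hr = 17.94326 mL
Volume remaining = 100 − 17.94326 = 82.05674 mL
New rate:
Dose = 0.84 mcg/kg/hr × 110 kg = 92.4 mcg/hr
Rate = 92.4 mcg/hr ÷ 2.82 mcg/mL = 32.76596 mL/hr
Time remaining = 82.05674 mL ÷ 32.76596 mL/hr = 2.504329 hr

2.5 hours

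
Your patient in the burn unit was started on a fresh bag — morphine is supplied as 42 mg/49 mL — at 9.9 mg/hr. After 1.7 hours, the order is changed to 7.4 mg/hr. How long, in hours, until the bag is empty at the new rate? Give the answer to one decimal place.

Initial rate:
Concentration = 42 mg ÷ 49 mL = 0.8571429 mg/mL
Rate = 9.9 mg/hr ÷ 0.8571429 mg/mL = 11.55 mL/hr
Volume infused so far = 11.55 mL/hr × 1.7 hr = 19.635 mL
Volume remaining = 49 − 19.635 = 29.365 mL
New rate:
Rate = 7.4 mg/hr ÷ 0.8571429 mg/mL = 8.633333 mL/hr
Time remaining = 29.365 mL ÷ 8.633333 mL/hr = 3.401351 hr

3.4 hours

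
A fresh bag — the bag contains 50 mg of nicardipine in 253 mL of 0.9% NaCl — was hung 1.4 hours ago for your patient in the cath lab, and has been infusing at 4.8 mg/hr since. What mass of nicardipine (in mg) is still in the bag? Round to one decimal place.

43.3 mg

Concentration = 50 mg ÷ 253 mL = 0.1976285 mg/mL
Rate = 4.8 mg/hr ÷ 0.1976285 mg/mL = 24.288 mL/hr
Volume infused = 24.288 mL/hr × 1.4 hr = 34.0032 mL
Volume remaining = 253 − 34.0032 = 218.9968 mL
Drug remaining = 218.9968 mL × 0.1976285 mg/mL = 43.28 mg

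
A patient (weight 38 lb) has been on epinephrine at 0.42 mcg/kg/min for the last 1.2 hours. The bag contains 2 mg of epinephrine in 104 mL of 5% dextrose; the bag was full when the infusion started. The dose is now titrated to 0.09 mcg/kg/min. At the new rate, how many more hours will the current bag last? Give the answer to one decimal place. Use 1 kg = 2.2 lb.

15.8 hours

Initial rate:
Weight = 38 lb ÷ 2.2 lb/kg = 17.27273 kg
Dose = 0.42 mcg/kg/min × 17.27273 kg = 7.254545 mcg/min
7.254545 mcg/min × 60 min/hr = 435.2727 mcg/hr
Concentration = 2 mg ÷ 104 mL = 0.01923077 mg/mL = 19.23077 mcg/mL
Rate = 435.2727 mcg/hr ÷ 19.23077 mcg/mL = 22.63418 mL/hr
Volume infused so far = 22.63418 mL/hr × 1.2 hr = 27.16102 mL
Volume remaining = 104 − 27.16102 = 76.83898 mL
New rate:
Dose = 0.09 mcg/kg/min × 17.27273 kg = 1.554545 mcg/min
1.554545 mcg/min × 60 min/hr = 93.27273 mcg/hr
Rate = 93.27273 mcg/hr ÷ 19.23077 mcg/mL = 4.850182 mL/hr
Time remaining = 76.83898 mL ÷ 4.850182 mL/hr = 15.8425 hr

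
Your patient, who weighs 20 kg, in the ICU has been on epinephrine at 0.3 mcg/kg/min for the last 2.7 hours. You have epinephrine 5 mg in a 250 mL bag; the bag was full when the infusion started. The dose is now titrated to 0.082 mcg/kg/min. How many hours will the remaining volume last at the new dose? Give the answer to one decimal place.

40.9 hours

Initial rate:
Dose = 0.3 mcg/kg/min × 20 kg = 6 mcg/min
6 mcg/min × 60 min/hr = 360 mcg/hr
Concentration = 5 mg ÷ 250 mL = 0.02 mg/mL = 20 mcg/mL
Rate = 360 mcg/hr ÷ 20 mcg/mL = 18 mL/hr
Volume infused so far = 18 mL/hr × 2.7 hr = 48.6 mL
Volume remaining = 250 − 48.6 = 201.4 mL
New rate:
Dose = 0.082 mcg/kg/min × 20 kg = 1.64 mcg/min
1.64 mcg/min × 60 min/hr = 98.4 mcg/hr
Rate = 98.4 mcg/hr ÷ 20 mcg/mL = 4.92 mL/hr
Time remaining = 201.4 mL ÷ 4.92 mL/hr = 40.93496 hr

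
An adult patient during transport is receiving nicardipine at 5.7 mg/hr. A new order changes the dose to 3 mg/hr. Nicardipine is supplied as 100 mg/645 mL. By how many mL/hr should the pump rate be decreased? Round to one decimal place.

17.4 mL/hr

At the current dose:
Concentration = 100 mg ÷ 645 mL = 0.1550388 mg/mL
Rate = 5.7 mg/hr ÷ 0.1550388 mg/mL = 36.765 mL/hr
At the new dose:
Rate = 3 mg/hr ÷ 0.1550388 mg/mL = 19.35 mL/hr
Change = 19.35 − 36.765 = -17.415 mL/hr → 17.415 mL/hr decrease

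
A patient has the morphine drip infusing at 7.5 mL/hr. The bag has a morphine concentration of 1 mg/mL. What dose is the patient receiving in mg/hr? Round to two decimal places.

7.50 mg/hr

Drug rate = 7.5 mL/hr × 1 mg/mL = 7.5 mg/hr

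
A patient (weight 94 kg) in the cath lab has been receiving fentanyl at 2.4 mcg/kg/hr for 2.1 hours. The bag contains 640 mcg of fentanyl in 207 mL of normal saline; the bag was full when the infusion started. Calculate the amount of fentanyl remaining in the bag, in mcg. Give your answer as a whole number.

Dose = 2.4 mcg/kg/hr × 94 kg = 225.6 mcg/hr
Concentration = 640 mcg ÷ 207 mL = 3.091787 mcg/mL
Rate = 225.6 mcg/hr ÷ 3.091787 mcg/mL = 72.9675 mL/hr
Volume infused = 72.9675 mL/hr × 2.1 hr = 153.2318 mL
Volume remaining = 207 − 153.2318 = 53.76825 mL
Drug remaining = 53.76825 mL × 3.091787 mcg/mL = 166.24 mcg

166 mcg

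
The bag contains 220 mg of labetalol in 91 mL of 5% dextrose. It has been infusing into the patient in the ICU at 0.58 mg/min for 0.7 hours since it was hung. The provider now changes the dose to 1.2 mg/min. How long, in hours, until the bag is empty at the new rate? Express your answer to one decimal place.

2.7 hours

Initial rate:
0.58 mg/min × 60 min/hr = 34.8 mg/hr
Concentration = 220 mg ÷ 91 mL = 2.417582 mg/mL
Rate = 34.8 mg/hr ÷ 2.417582 mg/mL = 14.39455 mL/hr
Volume infused so far = 14.39455 mL/hr × 0.7 hr = 10.07618 mL
Volume remaining = 91 − 10.07618 = 80.92382 mL
New rate:
1.2 mg/min × 60 min/hr = 72 mg/hr
Rate = 72 mg/hr ÷ 2.417582 mg/mL = 29.78182 mL/hr
Time remaining = 80.92382 mL ÷ 29.78182 mL/hr = 2.717222 hr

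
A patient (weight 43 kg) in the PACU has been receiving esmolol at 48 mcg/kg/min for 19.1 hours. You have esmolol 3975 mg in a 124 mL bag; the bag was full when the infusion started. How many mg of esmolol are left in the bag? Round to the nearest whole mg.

Dose = 48 mcg/kg/min × 43 kg = 2064 mcg/min
2064 mcg/min × 60 min/hr = 123840 mcg/hr
Concentration = 3975 mg ÷ 124 mL = 32.05645 mg/mL = 32056.45 mcg/mL
Rate = 123840 mcg/hr ÷ 32056.45 mcg/mL = 3.863185 mL/hr
Volume infused = 3.863185 mL/hr × 19.1 hr = 73.78683 mL
Volume remaining = 124 − 73.78683 = 50.21317 mL
Drug remaining = 50.21317 mL × 32056.45 mcg/mL = 1609656 mcg = 1609.656 mg

1610 mg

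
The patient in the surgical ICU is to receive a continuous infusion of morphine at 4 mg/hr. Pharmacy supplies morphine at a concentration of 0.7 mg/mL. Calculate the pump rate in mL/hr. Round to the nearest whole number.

6 mL/hr

Rate = 4 mg/hr ÷ 0.7 mg/mL = 5.714286 mL/hr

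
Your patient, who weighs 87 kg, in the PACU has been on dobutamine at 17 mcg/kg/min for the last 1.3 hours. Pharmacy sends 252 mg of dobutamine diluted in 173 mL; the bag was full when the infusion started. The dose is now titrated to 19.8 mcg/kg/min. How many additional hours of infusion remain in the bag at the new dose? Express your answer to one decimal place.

Initial rate:
Dose = 17 mcg/kg/min × 87 kg = 1479 mcg/min
1479 mcg/min × 60 min/hr = 88740 mcg/hr
Concentration = 252 mg ÷ 173 mL = 1.456647 mg/mL = 1456.647 mcg/mL
Rate = 88740 mcg/hr ÷ 1456.647 mcg/mL = 60.92071 mL/hr
Volume infused so far = 60.92071 mL/hr × 1.3 hr = 79.19693 mL
Volume remaining = 173 − 79.19693 = 93.80307 mL
New rate:
Dose = 19.8 mcg/kg/min × 87 kg = 1722.6 mcg/min
1722.6 mcg/min × 60 min/hr = 103356 mcg/hr
Rate = 103356 mcg/hr ÷ 1456.647 mcg/mL = 70.95471 mL/hr
Time remaining = 93.80307 mL ÷ 70.95471 mL/hr = 1.322013 hr

1.3 hours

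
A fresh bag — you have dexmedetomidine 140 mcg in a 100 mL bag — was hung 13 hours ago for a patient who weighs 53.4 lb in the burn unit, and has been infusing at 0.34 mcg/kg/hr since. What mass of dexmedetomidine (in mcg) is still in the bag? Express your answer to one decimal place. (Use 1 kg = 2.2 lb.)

32.7 mcg

Weight = 53.4 lb ÷ 2.2 lb/kg = 24.27273 kg
Dose = 0.34 mcg/kg/hr × 24.27273 kg = 8.252727 mcg/hr
Concentration = 140 mcg ÷ 100 mL = 1.4 mcg/mL
Rate = 8.252727 mcg/hr ÷ 1.4 mcg/mL = 5.894805 mL/hr
Volume infused = 5.894805 mL/hr × 13 hr = 76.63247 mL
Volume remaining = 100 − 76.63247 = 23.36753 mL
Drug remaining = 23.36753 mL × 1.4 mcg/mL = 32.71455 mcg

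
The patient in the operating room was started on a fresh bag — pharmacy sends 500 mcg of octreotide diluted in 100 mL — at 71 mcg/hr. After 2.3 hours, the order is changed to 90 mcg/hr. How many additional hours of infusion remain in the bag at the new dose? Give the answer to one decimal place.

Initial rate:
Concentration = 500 mcg ÷ 100 mL = 5 mcg/mL
Rate = 71 mcg/hr ÷ 5 mcg/mL = 14.2 mL/hr
Volume infused so far = 14.2 mL/hr × 2.3 hr = 32.66 mL
Volume remaining = 100 − 32.66 = 67.34 mL
New rate:
Rate = 90 mcg/hr ÷ 5 mcg/mL = 18 mL/hr
Time remaining = 67.34 mL ÷ 18 mL/hr = 3.741111 hr

3.7 hours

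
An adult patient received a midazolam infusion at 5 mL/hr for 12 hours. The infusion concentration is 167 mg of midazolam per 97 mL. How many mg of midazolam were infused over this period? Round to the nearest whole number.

Concentration = 167 mg ÷ 97 mL = 1.721649 mg/mL
Drug rate = 5 mL/hr × 1.721649 mg/mL = 8.608247 mg/hr
Total = 8.608247 mg/hr × 12 hr = 103.299 mg

103 mg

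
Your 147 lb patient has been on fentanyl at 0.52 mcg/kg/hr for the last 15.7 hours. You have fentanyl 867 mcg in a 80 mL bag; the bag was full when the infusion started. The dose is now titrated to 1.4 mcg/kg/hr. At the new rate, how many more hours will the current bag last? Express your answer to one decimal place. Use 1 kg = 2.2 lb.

Initial rate:
Weight = 147 lb ÷ 2.2 lb/kg = 66.81818 kg
Dose = 0.52 mcg/kg/hr × 66.81818 kg = 34.74545 mcg/hr
Concentration = 867 mcg ÷ 80 mL = 10.8375 mcg/mL
Rate = 34.74545 mcg/hr ÷ 10.8375 mcg/mL = 3.20604 mL/hr
Volume infused so far = 3.20604 mL/hr × 15.7 hr = 50.33482 mL
Volume remaining = 80 − 50.33482 = 29.66518 mL
New rate:
Dose = 1.4 mcg/kg/hr × 66.81818 kg = 93.54545 mcg/hr
Rate = 93.54545 mcg/hr ÷ 10.8375 mcg/mL = 8.631645 mL/hr
Time remaining = 29.66518 mL ÷ 8.631645 mL/hr = 3.436793 hr

3.4 hours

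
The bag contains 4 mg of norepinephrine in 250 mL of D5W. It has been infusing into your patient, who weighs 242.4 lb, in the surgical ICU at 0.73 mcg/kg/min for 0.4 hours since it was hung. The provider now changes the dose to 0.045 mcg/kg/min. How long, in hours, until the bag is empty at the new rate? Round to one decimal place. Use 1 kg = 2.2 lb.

7.0 hours

Initial rate:
Weight = 242.4 lb ÷ 2.2 lb/kg = 110.1818 kg
Dose = 0.73 mcg/kg/min × 110.1818 kg = 80.43273 mcg/min
80.43273 mcg/min × 60 min/hr = 4825.964 mcg/hr
Concentration = 4 mg ÷ 250 mL = 0.016 mg/mL = 16 mcg/mL
Rate = 4825.964 mcg/hr ÷ 16 mcg/mL = 301.6227 mL/hr
Volume infused so far = 301.6227 mL/hr × 0.4 hr = 120.6491 mL
Volume remaining = 250 − 120.6491 = 129.3509 mL
New rate:
Dose = 0.045 mcg/kg/min × 110.1818 kg = 4.958182 mcg/min
4.958182 mcg/min × 60 min/hr = 297.4909 mcg/hr
Rate = 297.4909 mcg/hr ÷ 16 mcg/mL = 18.59318 mL/hr
Time remaining = 129.3509 mL ÷ 18.59318 mL/hr = 6.9569 hr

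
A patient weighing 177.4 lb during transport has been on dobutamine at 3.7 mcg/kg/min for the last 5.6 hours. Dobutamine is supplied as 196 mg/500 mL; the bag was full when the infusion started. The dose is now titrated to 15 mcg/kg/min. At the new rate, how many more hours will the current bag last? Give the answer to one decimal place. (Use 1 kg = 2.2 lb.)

Initial rate:
Weight = 177.4 lb ÷ 2.2 lb/kg = 80.63636 kg
Dose = 3.7 mcg/kg/min × 80.63636 kg = 298.3545 mcg/min
298.3545 mcg/min × 60 min/hr = 17901.27 mcg/hr
Concentration = 196 mg ÷ 500 mL = 0.392 mg/mL = 392 mcg/mL
Rate = 17901.27 mcg/hr ÷ 392 mcg/mL = 45.66651 mL/hr
Volume infused so far = 45.66651 mL/hr × 5.6 hr = 255.7325 mL
Volume remaining = 500 − 255.7325 = 244.2675 mL
New rate:
Dose = 15 mcg/kg/min × 80.63636 kg = 1209.545 mcg/min
1209.545 mcg/min × 60 min/hr = 72572.73 mcg/hr
Rate = 72572.73 mcg/hr ÷ 392 mcg/mL = 185.1345 mL/hr
Time remaining = 244.2675 mL ÷ 185.1345 mL/hr = 1.319406 hr

1.3 hours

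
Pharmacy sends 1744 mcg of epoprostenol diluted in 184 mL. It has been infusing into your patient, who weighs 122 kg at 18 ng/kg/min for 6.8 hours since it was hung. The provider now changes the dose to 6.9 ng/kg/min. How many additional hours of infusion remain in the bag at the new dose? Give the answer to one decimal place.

16.8 hours

Initial rate:
Dose = 18 ng/kg/min × 122 kg = 2196 ng/min
2196 ng/min × 60 min/hr = 131760 ng/hr
Concentration = 1744 mcg ÷ 184 mL = 9.478261 mcg/mL = 9478.261 ng/mL
Rate = 131760 ng/hr ÷ 9478.261 ng/mL = 13.90128 mL/hr
Volume infused so far = 13.90128 mL/hr × 6.8 hr = 94.52873 mL
Volume remaining = 184 − 94.52873 = 89.47127 mL
New rate:
Dose = 6.9 ng/kg/min × 122 kg = 841.8 ng/min
841.8 ng/min × 60 min/hr = 50508 ng/hr
Rate = 50508 ng/hr ÷ 9478.261 ng/mL = 5.328826 mL/hr
Time remaining = 89.47127 mL ÷ 5.328826 mL/hr = 16.79005 hr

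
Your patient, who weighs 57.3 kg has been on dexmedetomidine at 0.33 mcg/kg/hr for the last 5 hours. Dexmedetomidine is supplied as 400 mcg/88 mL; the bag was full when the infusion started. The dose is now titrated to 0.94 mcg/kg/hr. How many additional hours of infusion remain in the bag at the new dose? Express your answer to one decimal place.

5.7 hours

Initial rate:
Dose = 0.33 mcg/kg/hr × 57.3 kg = 18.909 mcg/hr
Concentration = 400 mcg ÷ 88 mL = 4.545455 mcg/mL
Rate = 18.909 mcg/hr ÷ 4.545455 mcg/mL = 4.15998 mL/hr
Volume infused so far = 4.15998 mL/hr × 5 hr = 20.7999 mL
Volume remaining = 88 − 20.7999 = 67.2001 mL
New rate:
Dose = 0.94 mcg/kg/hr × 57.3 kg = 53.862 mcg/hr
Rate = 53.862 mcg/hr ÷ 4.545455 mcg/mL = 11.84964 mL/hr
Time remaining = 67.2001 mL ÷ 11.84964 mL/hr = 5.671067 hr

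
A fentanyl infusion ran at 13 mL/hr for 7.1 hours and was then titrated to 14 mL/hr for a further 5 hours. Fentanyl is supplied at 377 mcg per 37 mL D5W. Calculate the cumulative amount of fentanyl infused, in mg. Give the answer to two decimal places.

Concentration = 377 mcg ÷ 37 mL = 10.18919 mcg/mL
Stage 1: 13 mL/hr × 7.1 hr = 92.3 mL → 92.3 mL × 10.18919 mcg/mL = 940.4622 mcg
Stage 2: 14 mL/hr × 5 hr = 70 mL → 70 mL × 10.18919 mcg/mL = 713.2432 mcg
Total = 940.4622 + 713.2432 = 1653.705 mcg = 1.653705 mg

1.65 mg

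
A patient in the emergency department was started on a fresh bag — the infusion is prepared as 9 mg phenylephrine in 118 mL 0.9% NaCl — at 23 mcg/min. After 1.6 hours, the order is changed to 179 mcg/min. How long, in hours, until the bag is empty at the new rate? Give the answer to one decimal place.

0.6 hours

Initial rate:
23 mcg/min × 60 min/hr = 1380 mcg/hr
Concentration = 9 mg ÷ 118 mL = 0.07627119 mg/mL = 76.27119 mcg/mL
Rate = 1380 mcg/hr ÷ 76.27119 mcg/mL = 18.09333 mL/hr
Volume infused so far = 18.09333 mL/hr × 1.6 hr = 28.94933 mL
Volume remaining = 118 − 28.94933 = 89.05067 mL
New rate:
179 mcg/min × 60 min/hr = 10740 mcg/hr
Rate = 10740 mcg/hr ÷ 76.27119 mcg/mL = 140.8133 mL/hr
Time remaining = 89.05067 mL ÷ 140.8133 mL/hr = 0.6324022 hr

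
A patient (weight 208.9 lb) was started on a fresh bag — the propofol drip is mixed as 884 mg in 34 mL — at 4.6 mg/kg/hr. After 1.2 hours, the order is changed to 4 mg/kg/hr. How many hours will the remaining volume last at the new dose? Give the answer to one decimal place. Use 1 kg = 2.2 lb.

Initial rate:
Weight = 208.9 lb ÷ 2.2 lb/kg = 94.95455 kg
Dose = 4.6 mg/kg/hr × 94.95455 kg = 436.7909 mg/hr
Concentration = 884 mg ÷ 34 mL = 26 mg/mL
Rate = 436.7909 mg/hr ÷ 26 mg/mL = 16.79965 mL/hr
Volume infused so far = 16.79965 mL/hr × 1.2 hr = 20.15958 mL
Volume remaining = 34 − 20.15958 = 13.84042 mL
New rate:
Dose = 4 mg/kg/hr × 94.95455 kg = 379.8182 mg/hr
Rate = 379.8182 mg/hr ÷ 26 mg/mL = 14.60839 mL/hr
Time remaining = 13.84042 mL ÷ 14.60839 mL/hr = 0.9474294 hr

0.9 hours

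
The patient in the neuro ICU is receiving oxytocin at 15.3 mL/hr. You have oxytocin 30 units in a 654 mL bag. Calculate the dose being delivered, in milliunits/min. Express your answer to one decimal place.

11.7 milliunits/min

Concentration = 30 units ÷ 654 mL = 0.04587156 units/mL = 45.87156 milliunits/mL
Drug rate = 15.3 mL/hr × 45.87156 milliunits/mL = 701.8349 milliunits/hr
701.8349 milliunits/hr ÷ 60 min/hr = 11.69725 milliunits/min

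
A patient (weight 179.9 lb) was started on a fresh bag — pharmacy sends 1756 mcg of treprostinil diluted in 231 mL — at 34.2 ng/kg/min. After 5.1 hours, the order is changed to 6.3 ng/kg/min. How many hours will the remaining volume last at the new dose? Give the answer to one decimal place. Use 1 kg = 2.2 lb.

29.1 hours

Initial rate:
Weight = 179.9 lb ÷ 2.2 lb/kg = 81.77273 kg
Dose = 34.2 ng/kg/min × 81.77273 kg = 2796.627 ng/min
2796.627 ng/min × 60 min/hr = 167797.6 ng/hr
Concentration = 1756 mcg ÷ 231 mL = 7.601732 mcg/mL = 7601.732 ng/mL
Rate = 167797.6 ng/hr ÷ 7601.732 ng/mL = 22.07361 mL/hr
Volume infused so far = 22.07361 mL/hr × 5.1 hr = 112.5754 mL
Volume remaining = 231 − 112.5754 = 118.4246 mL
New rate:
Dose = 6.3 ng/kg/min × 81.77273 kg = 515.1682 ng/min
515.1682 ng/min × 60 min/hr = 30910.09 ng/hr
Rate = 30910.09 ng/hr ÷ 7601.732 ng/mL = 4.066191 mL/hr
Time remaining = 118.4246 mL ÷ 4.066191 mL/hr = 29.12421 hr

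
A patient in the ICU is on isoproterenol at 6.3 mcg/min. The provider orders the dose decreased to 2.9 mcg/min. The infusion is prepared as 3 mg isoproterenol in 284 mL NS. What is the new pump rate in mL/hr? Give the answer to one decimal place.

16.5 mL/hr

2.9 mcg/min × 60 min/hr = 174 mcg/hr
Concentration = 3 mg ÷ 284 mL = 0.01056338 mg/mL = 10.56338 mcg/mL
Rate = 174 mcg/hr ÷ 10.56338 mcg/mL = 16.472 mL/hr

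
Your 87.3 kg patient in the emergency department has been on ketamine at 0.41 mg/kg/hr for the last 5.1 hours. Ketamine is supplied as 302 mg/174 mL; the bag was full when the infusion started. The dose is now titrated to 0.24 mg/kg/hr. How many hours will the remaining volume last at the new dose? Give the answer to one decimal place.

5.7 hours

Initial rate:
Dose = 0.41 mg/kg/hr × 87.3 kg = 35.793 mg/hr
Concentration = 302 mg ÷ 174 mL = 1.735632 mg/mL
Rate = 35.793 mg/hr ÷ 1.735632 mg/mL = 20.62246 mL/hr
Volume infused so far = 20.62246 mL/hr × 5.1 hr = 105.1745 mL
Volume remaining = 174 − 105.1745 = 68.82547 mL
New rate:
Dose = 0.24 mg/kg/hr × 87.3 kg = 20.952 mg/hr
Rate = 20.952 mg/hr ÷ 1.735632 mg/mL = 12.07168 mL/hr
Time remaining = 68.82547 mL ÷ 12.07168 mL/hr = 5.701398 hr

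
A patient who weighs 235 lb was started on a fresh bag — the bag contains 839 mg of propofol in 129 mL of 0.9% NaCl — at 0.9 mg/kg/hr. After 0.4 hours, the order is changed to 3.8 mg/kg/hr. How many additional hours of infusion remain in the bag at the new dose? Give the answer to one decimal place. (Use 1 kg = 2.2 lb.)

Initial rate:
Weight = 235 lb ÷ 2.2 lb/kg = 106.8182 kg
Dose = 0.9 mg/kg/hr × 106.8182 kg = 96.13636 mg/hr
Concentration = 839 mg ÷ 129 mL = 6.503876 mg/mL
Rate = 96.13636 mg/hr ÷ 6.503876 mg/mL = 14.7814 mL/hr
Volume infused so far = 14.7814 mL/hr × 0.4 hr = 5.912558 mL
Volume remaining = 129 − 5.912558 = 123.0874 mL
New rate:
Dose = 3.8 mg/kg/hr × 106.8182 kg = 405.9091 mg/hr
Rate = 405.9091 mg/hr ÷ 6.503876 mg/mL = 62.41034 mL/hr
Time remaining = 123.0874 mL ÷ 62.41034 mL/hr = 1.972228 hr

2.0 hours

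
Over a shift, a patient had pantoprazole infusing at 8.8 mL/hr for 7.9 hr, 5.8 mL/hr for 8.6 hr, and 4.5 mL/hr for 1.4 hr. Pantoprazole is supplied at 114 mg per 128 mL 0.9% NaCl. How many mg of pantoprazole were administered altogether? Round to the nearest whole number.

Concentration = 114 mg ÷ 128 mL = 0.890625 mg/mL
Stage 1: 8.8 mL/hr × 7.9 hr = 69.52 mL → 69.52 mL × 0.890625 mg/mL = 61.91625 mg
Stage 2: 5.8 mL/hr × 8.6 hr = 49.88 mL → 49.88 mL × 0.890625 mg/mL = 44.42437 mg
Stage 3: 4.5 mL/hr × 1.4 hr = 6.3 mL → 6.3 mL × 0.890625 mg/mL = 5.610937 mg
Total = 61.91625 + 44.42437 + 5.610937 = 111.9516 mg

112 mg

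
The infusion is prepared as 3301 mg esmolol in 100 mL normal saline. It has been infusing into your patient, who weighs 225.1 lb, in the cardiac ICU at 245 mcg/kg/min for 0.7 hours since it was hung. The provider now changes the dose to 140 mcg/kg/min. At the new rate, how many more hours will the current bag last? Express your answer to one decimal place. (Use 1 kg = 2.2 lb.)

2.6 hours

Initial rate:
Weight = 225.1 lb ÷ 2.2 lb/kg = 102.3182 kg
Dose = 245 mcg/kg/min × 102.3182 kg = 25067.95 mcg/min
25067.95 mcg/min × 60 min/hr = 1504077 mcg/hr
Concentration = 3301 mg ÷ 100 mL = 33.01 mg/mL = 33010 mcg/mL
Rate = 1504077 mcg/hr ÷ 33010 mcg/mL = 45.56429 mL/hr
Volume infused so far = 45.56429 mL/hr × 0.7 hr = 31.895 mL
Volume remaining = 100 − 31.895 = 68.105 mL
New rate:
Dose = 140 mcg/kg/min × 102.3182 kg = 14324.55 mcg/min
14324.55 mcg/min × 60 min/hr = 859472.7 mcg/hr
Rate = 859472.7 mcg/hr ÷ 33010 mcg/mL = 26.03674 mL/hr
Time remaining = 68.105 mL ÷ 26.03674 mL/hr = 2.615727 hr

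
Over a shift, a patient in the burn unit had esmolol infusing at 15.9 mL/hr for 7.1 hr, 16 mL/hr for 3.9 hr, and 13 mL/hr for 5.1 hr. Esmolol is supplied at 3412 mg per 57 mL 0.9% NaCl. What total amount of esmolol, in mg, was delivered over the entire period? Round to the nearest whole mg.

Concentration = 3412 mg ÷ 57 mL = 59.85965 mg/mL
Stage 1: 15.9 mL/hr × 7.1 hr = 112.89 mL → 112.89 mL × 59.85965 mg/mL = 6757.556 mg
Stage 2: 16 mL/hr × 3.9 hr = 62.4 mL → 62.4 mL × 59.85965 mg/mL = 3735.242 mg
Stage 3: 13 mL/hr × 5.1 hr = 66.3 mL → 66.3 mL × 59.85965 mg/mL = 3968.695 mg
Total = 6757.556 + 3735.242 + 3968.695 = 14461.49 mg

14461 mg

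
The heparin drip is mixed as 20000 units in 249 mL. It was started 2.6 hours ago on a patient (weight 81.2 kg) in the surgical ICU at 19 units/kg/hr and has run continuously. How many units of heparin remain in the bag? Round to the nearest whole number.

Dose = 19 units/kg/hr × 81.2 kg = 1542.8 units/hr
Concentration = 20000 units ÷ 249 mL = 80.32129 units/mL
Rate = 1542.8 units/hr ÷ 80.32129 units/mL = 19.20786 mL/hr
Volume infused = 19.20786 mL/hr × 2.6 hr = 49.94044 mL
Volume remaining = 249 − 49.94044 = 199.0596 mL
Drug remaining = 199.0596 mL × 80.32129 units/mL = 15988.72 units

15989 units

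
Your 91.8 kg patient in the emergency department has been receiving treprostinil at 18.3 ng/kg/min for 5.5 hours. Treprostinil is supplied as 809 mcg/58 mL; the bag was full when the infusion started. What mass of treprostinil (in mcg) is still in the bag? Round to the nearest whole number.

255 mcg

Dose = 18.3 ng/kg/min × 91.8 kg = 1679.94 ng/min
1679.94 ng/min × 60 min/hr = 100796.4 ng/hr
Concentration = 809 mcg ÷ 58 mL = 13.94828 mcg/mL = 13948.28 ng/mL
Rate = 100796.4 ng/hr ÷ 13948.28 ng/mL = 7.226442 mL/hr
Volume infused = 7.226442 mL/hr × 5.5 hr = 39.74543 mL
Volume remaining = 58 − 39.74543 = 18.25457 mL
Drug remaining = 18.25457 mL × 13948.28 ng/mL = 254619.8 ng = 254.6198 mcg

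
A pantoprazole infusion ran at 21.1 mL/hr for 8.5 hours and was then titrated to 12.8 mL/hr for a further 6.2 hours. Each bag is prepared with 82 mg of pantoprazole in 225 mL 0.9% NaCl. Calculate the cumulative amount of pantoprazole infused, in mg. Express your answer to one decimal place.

Concentration = 82 mg ÷ 225 mL = 0.3644444 mg/mL
Stage 1: 21.1 mL/hr × 8.5 hr = 179.35 mL → 179.35 mL × 0.3644444 mg/mL = 65.36311 mg
Stage 2: 12.8 mL/hr × 6.2 hr = 79.36 mL → 79.36 mL × 0.3644444 mg/mL = 28.92231 mg
Total = 65.36311 + 28.92231 = 94.28542 mg

94.3 mg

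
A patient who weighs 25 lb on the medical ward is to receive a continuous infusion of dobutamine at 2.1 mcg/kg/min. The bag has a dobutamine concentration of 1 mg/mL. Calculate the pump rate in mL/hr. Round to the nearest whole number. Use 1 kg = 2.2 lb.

Weight = 25 lb ÷ 2.2 lb/kg = 11.36364 kg
Dose = 2.1 mcg/kg/min × 11.36364 kg = 23.86364 mcg/min
23.86364 mcg/min × 60 min/hr = 1431.818 mcg/hr
Concentration = 1 mg/mL = 1000 mcg/mL
Rate = 1431.818 mcg/hr ÷ 1000 mcg/mL = 1.431818 mL/hr

1 mL/hr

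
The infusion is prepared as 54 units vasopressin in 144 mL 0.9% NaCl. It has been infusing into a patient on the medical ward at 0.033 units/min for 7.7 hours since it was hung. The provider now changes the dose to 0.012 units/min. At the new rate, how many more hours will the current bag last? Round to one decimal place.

53.8 hours

Initial rate:
0.033 units/min × 60 min/hr = 1.98 units/hr
Concentration = 54 units ÷ 144 mL = 0.375 units/mL
Rate = 1.98 units/hr ÷ 0.375 units/mL = 5.28 mL/hr
Volume infused so far = 5.28 mL/hr × 7.7 hr = 40.656 mL
Volume remaining = 144 − 40.656 = 103.344 mL
New rate:
0.012 units/min × 60 min/hr = 0.72 units/hr
Rate = 0.72 units/hr ÷ 0.375 units/mL = 1.92 mL/hr
Time remaining = 103.344 mL ÷ 1.92 mL/hr = 53.825 hr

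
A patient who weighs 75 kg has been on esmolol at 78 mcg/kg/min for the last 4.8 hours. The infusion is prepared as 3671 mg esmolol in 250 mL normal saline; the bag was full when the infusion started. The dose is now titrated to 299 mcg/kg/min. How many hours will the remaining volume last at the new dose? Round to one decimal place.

Initial rate:
Dose = 78 mcg/kg/min × 75 kg = 5850 mcg/min
5850 mcg/min × 60 min/hr = 351000 mcg/hr
Concentration = 3671 mg ÷ 250 mL = 14.684 mg/mL = 14684 mcg/mL
Rate = 351000 mcg/hr ÷ 14684 mcg/mL = 23.90357 mL/hr
Volume infused so far = 23.90357 mL/hr × 4.8 hr = 114.7371 mL
Volume remaining = 250 − 114.7371 = 135.2629 mL
New rate:
Dose = 299 mcg/kg/min × 75 kg = 22425 mcg/min
22425 mcg/min × 60 min/hr = 1345500 mcg/hr
Rate = 1345500 mcg/hr ÷ 14684 mcg/mL = 91.63035 mL/hr
Time remaining = 135.2629 mL ÷ 91.63035 mL/hr = 1.47618 hr

1.5 hours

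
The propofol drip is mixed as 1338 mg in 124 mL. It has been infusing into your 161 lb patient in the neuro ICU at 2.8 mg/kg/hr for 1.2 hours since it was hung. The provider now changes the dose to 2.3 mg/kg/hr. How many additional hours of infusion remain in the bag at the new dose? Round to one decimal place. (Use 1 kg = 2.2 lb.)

6.5 hours

Initial rate:
Weight = 161 lb ÷ 2.2 lb/kg = 73.18182 kg
Dose = 2.8 mg/kg/hr × 73.18182 kg = 204.9091 mg/hr
Concentration = 1338 mg ÷ 124 mL = 10.79032 mg/mL
Rate = 204.9091 mg/hr ÷ 10.79032 mg/mL = 18.99008 mL/hr
Volume infused so far = 18.99008 mL/hr × 1.2 hr = 22.7881 mL
Volume remaining = 124 − 22.7881 = 101.2119 mL
New rate:
Dose = 2.3 mg/kg/hr × 73.18182 kg = 168.3182 mg/hr
Rate = 168.3182 mg/hr ÷ 10.79032 mg/mL = 15.59899 mL/hr
Time remaining = 101.2119 mL ÷ 15.59899 mL/hr = 6.488361 hr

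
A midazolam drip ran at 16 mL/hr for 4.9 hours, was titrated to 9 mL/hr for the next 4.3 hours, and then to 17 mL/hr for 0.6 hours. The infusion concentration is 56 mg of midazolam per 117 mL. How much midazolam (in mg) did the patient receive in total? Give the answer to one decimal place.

60.9 mg

Concentration = 56 mg ÷ 117 mL = 0.4786325 mg/mL
Stage 1: 16 mL/hr × 4.9 hr = 78.4 mL → 78.4 mL × 0.4786325 mg/mL = 37.52479 mg
Stage 2: 9 mL/hr × 4.3 hr = 38.7 mL → 38.7 mL × 0.4786325 mg/mL = 18.52308 mg
Stage 3: 17 mL/hr × 0.6 hr = 10.2 mL → 10.2 mL × 0.4786325 mg/mL = 4.882051 mg
Total = 37.52479 + 18.52308 + 4.882051 = 60.92991 mg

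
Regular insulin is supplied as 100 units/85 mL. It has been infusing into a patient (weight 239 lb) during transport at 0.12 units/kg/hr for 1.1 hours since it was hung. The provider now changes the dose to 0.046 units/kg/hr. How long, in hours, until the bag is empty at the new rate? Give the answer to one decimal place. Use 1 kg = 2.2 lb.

Initial rate:
Weight = 239 lb ÷ 2.2 lb/kg = 108.6364 kg
Dose = 0.12 units/kg/hr × 108.6364 kg = 13.03636 units/hr
Concentration = 100 units ÷ 85 mL = 1.176471 units/mL
Rate = 13.03636 units/hr ÷ 1.176471 units/mL = 11.08091 mL/hr
Volume infused so far = 11.08091 mL/hr × 1.1 hr = 12.189 mL
Volume remaining = 85 − 12.189 = 72.811 mL
New rate:
Dose = 0.046 units/kg/hr × 108.6364 kg = 4.997273 units/hr
Rate = 4.997273 units/hr ÷ 1.176471 units/mL = 4.247682 mL/hr
Time remaining = 72.811 mL ÷ 4.247682 mL/hr = 17.14135 hr

17.1 hours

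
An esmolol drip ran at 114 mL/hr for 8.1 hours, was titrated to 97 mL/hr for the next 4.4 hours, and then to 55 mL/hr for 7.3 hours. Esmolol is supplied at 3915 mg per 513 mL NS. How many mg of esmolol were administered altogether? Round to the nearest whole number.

Concentration = 3915 mg ÷ 513 mL = 7.631579 mg/mL
Stage 1: 114 mL/hr × 8.1 hr = 923.4 mL → 923.4 mL × 7.631579 mg/mL = 7047 mg
Stage 2: 97 mL/hr × 4.4 hr = 426.8 mL → 426.8 mL × 7.631579 mg/mL = 3257.158 mg
Stage 3: 55 mL/hr × 7.3 hr = 401.5 mL → 401.5 mL × 7.631579 mg/mL = 3064.079 mg
Total = 7047 + 3257.158 + 3064.079 = 13368.24 mg

13368 mg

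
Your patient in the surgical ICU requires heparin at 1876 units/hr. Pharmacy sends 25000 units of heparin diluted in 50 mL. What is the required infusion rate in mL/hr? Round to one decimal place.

3.8 mL/hr

Concentration = 25000 units ÷ 50 mL = 500 units/mL
Rate = 1876 units/hr ÷ 500 units/mL = 3.752 mL/hr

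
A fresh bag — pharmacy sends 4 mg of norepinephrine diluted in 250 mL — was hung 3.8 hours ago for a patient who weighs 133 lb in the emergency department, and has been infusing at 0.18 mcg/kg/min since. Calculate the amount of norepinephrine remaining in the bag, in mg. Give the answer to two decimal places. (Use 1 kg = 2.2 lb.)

1.52 mg

Weight = 133 lb ÷ 2.2 lb/kg = 60.45455 kg
Dose = 0.18 mcg/kg/min × 60.45455 kg = 10.88182 mcg/min
10.88182 mcg/min × 60 min/hr = 652.9091 mcg/hr
Concentration = 4 mg ÷ 250 mL = 0.016 mg/mL = 16 mcg/mL
Rate = 652.9091 mcg/hr ÷ 16 mcg/mL = 40.80682 mL/hr
Volume infused = 40.80682 mL/hr × 3.8 hr = 155.0659 mL
Volume remaining = 250 − 155.0659 = 94.93409 mL
Drug remaining = 94.93409 mL × 16 mcg/mL = 1518.945 mcg = 1.518945 mg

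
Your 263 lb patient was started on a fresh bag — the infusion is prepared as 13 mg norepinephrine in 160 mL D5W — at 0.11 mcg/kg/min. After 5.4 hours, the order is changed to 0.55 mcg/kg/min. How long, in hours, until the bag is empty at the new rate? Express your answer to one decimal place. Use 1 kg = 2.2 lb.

2.2 hours

Initial rate:
Weight = 263 lb ÷ 2.2 lb/kg = 119.5455 kg
Dose = 0.11 mcg/kg/min × 119.5455 kg = 13.15 mcg/min
13.15 mcg/min × 60 min/hr = 789 mcg/hr
Concentration = 13 mg ÷ 160 mL = 0.08125 mg/mL = 81.25 mcg/mL
Rate = 789 mcg/hr ÷ 81.25 mcg/mL = 9.710769 mL/hr
Volume infused so far = 9.710769 mL/hr × 5.4 hr = 52.43815 mL
Volume remaining = 160 − 52.43815 = 107.5618 mL
New rate:
Dose = 0.55 mcg/kg/min × 119.5455 kg = 65.75 mcg/min
65.75 mcg/min × 60 min/hr = 3945 mcg/hr
Rate = 3945 mcg/hr ÷ 81.25 mcg/mL = 48.55385 mL/hr
Time remaining = 107.5618 mL ÷ 48.55385 mL/hr = 2.215311 hr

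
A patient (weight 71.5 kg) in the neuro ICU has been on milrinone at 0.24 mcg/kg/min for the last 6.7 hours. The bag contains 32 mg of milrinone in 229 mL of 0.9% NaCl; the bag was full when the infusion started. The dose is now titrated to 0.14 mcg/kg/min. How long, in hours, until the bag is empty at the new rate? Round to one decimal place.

41.8 hours

Initial rate:
Dose = 0.24 mcg/kg/min × 71.5 kg = 17.16 mcg/min
17.16 mcg/min × 60 min/hr = 1029.6 mcg/hr
Concentration = 32 mg ÷ 229 mL = 0.139738 mg/mL = 139.738 mcg/mL
Rate = 1029.6 mcg/hr ÷ 139.738 mcg/mL = 7.368075 mL/hr
Volume infused so far = 7.368075 mL/hr × 6.7 hr = 49.3661 mL
Volume remaining = 229 − 49.3661 = 179.6339 mL
New rate:
Dose = 0.14 mcg/kg/min × 71.5 kg = 10.01 mcg/min
10.01 mcg/min × 60 min/hr = 600.6 mcg/hr
Rate = 600.6 mcg/hr ÷ 139.738 mcg/mL = 4.298044 mL/hr
Time remaining = 179.6339 mL ÷ 4.298044 mL/hr = 41.79434 hr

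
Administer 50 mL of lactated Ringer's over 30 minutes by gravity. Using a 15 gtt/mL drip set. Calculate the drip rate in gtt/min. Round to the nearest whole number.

50 mL ÷ (30 min) = 1.666667 mL/min
1.666667 mL/min × 15 gtt/mL = 25 gtt/min

25 gtt/min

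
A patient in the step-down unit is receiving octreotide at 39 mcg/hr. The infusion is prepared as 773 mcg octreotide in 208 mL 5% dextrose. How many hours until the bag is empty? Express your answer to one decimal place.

19.8 hours

Concentration = 773 mcg ÷ 208 mL = 3.716346 mcg/mL
Rate = 39 mcg/hr ÷ 3.716346 mcg/mL = 10.49418 mL/hr
Duration = 208 mL ÷ 10.49418 mL/hr = 19.82051 hr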